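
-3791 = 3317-7108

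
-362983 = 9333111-9696094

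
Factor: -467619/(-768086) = 2^(-1) * 3^1 * 11^(-1) * 17^1 * 53^1 * 173^1 * 34913^(-1)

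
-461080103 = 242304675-703384778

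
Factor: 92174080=2^8 * 5^1 * 107^1 * 673^1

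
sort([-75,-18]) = [-75,-18]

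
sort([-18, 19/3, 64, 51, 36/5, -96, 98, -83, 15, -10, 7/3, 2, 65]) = [-96, -83, -18, -10, 2, 7/3, 19/3, 36/5, 15, 51, 64, 65, 98]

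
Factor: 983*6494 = 2^1*17^1*191^1*983^1 = 6383602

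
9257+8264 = 17521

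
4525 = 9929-5404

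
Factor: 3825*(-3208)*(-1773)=2^3*3^4*5^2*17^1*197^1*401^1=21755773800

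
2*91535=183070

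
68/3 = 22 + 2/3 ≈ 22.67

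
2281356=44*51849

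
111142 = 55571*2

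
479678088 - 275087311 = 204590777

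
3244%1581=82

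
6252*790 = 4939080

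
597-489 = 108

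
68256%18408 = 13032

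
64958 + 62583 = 127541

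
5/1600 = 1/320≈0.00313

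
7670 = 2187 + 5483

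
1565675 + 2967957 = 4533632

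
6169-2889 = 3280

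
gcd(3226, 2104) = 2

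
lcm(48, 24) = 48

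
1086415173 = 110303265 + 976111908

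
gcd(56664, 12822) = 6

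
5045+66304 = 71349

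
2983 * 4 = 11932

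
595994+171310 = 767304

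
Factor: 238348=2^2 * 11^1 * 5417^1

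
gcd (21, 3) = 3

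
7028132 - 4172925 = 2855207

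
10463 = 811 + 9652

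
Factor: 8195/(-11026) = -1*2^(-1)*5^1*11^1*37^(-1) = -55/74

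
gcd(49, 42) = 7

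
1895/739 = 2 + 417/739 ≈ 2.56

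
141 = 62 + 79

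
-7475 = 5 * (-1495)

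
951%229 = 35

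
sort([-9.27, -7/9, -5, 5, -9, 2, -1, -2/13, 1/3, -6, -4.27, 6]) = [-9.27, -9, -6, -5, -4.27, -1, -7/9, -2/13, 1/3, 2, 5, 6]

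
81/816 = 27/272 ≈ 0.0993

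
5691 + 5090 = 10781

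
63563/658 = 96 + 395/658≈96.60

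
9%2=1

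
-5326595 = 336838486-342165081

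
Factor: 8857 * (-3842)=-1 * 2^1 * 17^2 * 113^1 * 521^1=-34028594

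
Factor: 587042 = 2^1 * 37^1 * 7933^1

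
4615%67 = 59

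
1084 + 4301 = 5385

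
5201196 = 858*6062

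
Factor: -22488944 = -1*2^4*239^1*5881^1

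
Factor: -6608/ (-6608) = 1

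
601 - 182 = 419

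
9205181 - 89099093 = -79893912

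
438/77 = 5 + 53/77 ≈ 5.69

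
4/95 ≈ 0.0421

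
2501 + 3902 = 6403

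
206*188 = 38728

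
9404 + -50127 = -40723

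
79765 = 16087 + 63678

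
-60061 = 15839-75900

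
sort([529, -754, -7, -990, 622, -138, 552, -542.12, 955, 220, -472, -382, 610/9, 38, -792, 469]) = [-990, -792, -754, -542.12, -472, -382, -138, -7, 38, 610/9, 220, 469, 529, 552, 622, 955]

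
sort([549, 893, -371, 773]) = [-371, 549, 773, 893]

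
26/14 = 1+6/7 ≈ 1.86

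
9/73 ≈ 0.123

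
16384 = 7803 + 8581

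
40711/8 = 5088+7/8 ≈ 5088.88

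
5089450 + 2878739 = 7968189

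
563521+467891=1031412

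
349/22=15 + 19/22 ≈ 15.86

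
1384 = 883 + 501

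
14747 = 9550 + 5197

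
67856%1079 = 958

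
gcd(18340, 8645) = 35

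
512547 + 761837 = 1274384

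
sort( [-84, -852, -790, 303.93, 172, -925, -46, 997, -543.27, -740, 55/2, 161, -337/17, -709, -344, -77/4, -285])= [-925, -852, -790, -740, -709, -543.27, -344, -285, -84, -46, -337/17, -77/4, 55/2, 161, 172, 303.93, 997]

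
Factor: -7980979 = -1 * 881^1 * 9059^1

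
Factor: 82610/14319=2^1 * 3^(-2) * 5^1 * 11^1 * 37^(-1) * 43^(-1) * 751^1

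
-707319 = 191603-898922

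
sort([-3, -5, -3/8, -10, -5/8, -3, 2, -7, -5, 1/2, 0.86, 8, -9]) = [-10, -9, -7, -5, -5, -3, -3, -5/8, -3/8, 1/2, 0.86, 2, 8]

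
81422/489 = 166 + 248/489 ≈ 166.51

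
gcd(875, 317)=1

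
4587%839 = 392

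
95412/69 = 31804/23≈1382.78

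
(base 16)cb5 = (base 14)1285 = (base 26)4l3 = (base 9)4414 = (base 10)3253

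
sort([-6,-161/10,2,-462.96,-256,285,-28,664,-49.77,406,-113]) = [-462.96,-256,-113,-49.77,-28,-161/10,-6,2,285,406,664]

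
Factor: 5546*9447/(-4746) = -1*7^(-1)*47^2*59^1*67^1*113^(-1) = -8732177/791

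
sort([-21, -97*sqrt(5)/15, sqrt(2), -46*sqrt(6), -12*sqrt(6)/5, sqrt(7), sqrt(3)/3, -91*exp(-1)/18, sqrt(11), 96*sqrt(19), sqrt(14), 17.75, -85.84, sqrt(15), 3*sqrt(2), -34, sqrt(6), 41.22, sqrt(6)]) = [-46*sqrt(6), -85.84, -34, -21, -97*sqrt(5)/15, -12*sqrt(6)/5, -91*exp(-1)/18, sqrt(3)/3, sqrt(2), sqrt(6), sqrt(6), sqrt(7), sqrt(11), sqrt(14), sqrt(15), 3*sqrt(2), 17.75, 41.22, 96*sqrt(19)]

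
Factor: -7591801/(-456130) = 2^(-1) * 5^(-1) * 7^1 * 45613^(-1) * 1084543^1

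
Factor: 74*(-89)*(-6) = 2^2*3^1*37^1*89^1 = 39516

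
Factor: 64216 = 2^3 * 23^1 * 349^1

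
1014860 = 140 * 7249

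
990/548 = 495/274 ≈ 1.81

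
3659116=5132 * 713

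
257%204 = 53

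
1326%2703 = 1326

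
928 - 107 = 821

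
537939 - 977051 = -439112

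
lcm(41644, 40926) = 2373708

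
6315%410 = 165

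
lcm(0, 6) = 0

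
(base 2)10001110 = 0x8e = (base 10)142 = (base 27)57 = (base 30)4m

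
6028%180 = 88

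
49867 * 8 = 398936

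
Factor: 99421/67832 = 2^(-3)*7^2*61^(-1)*139^(-1)*2029^1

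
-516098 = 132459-648557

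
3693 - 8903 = -5210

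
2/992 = 1/496 ≈ 0.00202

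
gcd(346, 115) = 1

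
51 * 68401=3488451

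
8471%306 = 209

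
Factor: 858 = 2^1*3^1*11^1*13^1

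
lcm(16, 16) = 16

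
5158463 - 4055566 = 1102897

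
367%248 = 119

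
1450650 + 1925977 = 3376627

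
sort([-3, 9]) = [-3, 9]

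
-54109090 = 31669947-85779037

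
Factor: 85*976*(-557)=-1*2^4*5^1*17^1*61^1*557^1=-46208720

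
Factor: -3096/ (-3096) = 1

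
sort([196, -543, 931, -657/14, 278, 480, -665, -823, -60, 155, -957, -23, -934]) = [-957, -934, -823, -665, -543, -60, -657/14, -23, 155, 196, 278, 480, 931]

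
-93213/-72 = 10357/8 ≈ 1294.63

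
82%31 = 20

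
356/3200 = 89/800 ≈ 0.111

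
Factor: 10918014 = 2^1*3^1*31^1*58699^1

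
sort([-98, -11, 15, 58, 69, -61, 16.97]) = [-98, -61, -11, 15, 16.97, 58, 69]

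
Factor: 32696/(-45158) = -1*2^2*61^1*337^(-1) = -244/337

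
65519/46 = 1424 + 15/46 ≈ 1424.33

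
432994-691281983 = -690848989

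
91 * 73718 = 6708338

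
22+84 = 106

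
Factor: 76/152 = 2^(-1) = 1/2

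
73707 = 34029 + 39678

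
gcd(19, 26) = 1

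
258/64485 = 86/21495 ≈ 0.00400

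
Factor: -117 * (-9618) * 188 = 2^3 * 3^3 * 7^1 * 13^1 * 47^1 * 229^1 = 211557528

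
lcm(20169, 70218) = 1895886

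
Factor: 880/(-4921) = -1*2^4*5^1*7^(-1)*11^1*19^(-1)*37^(-1)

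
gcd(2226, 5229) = 21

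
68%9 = 5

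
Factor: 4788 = 2^2 * 3^2 * 7^1 * 19^1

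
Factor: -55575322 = -1*2^1*11^1*419^1*6029^1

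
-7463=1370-8833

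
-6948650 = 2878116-9826766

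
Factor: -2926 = -1*2^1*7^1*11^1*19^1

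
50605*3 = 151815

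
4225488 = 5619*752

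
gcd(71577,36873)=2169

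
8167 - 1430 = 6737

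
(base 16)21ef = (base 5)234222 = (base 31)917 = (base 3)102220202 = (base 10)8687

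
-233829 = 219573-453402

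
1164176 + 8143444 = 9307620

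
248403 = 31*8013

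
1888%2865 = 1888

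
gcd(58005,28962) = 9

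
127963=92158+35805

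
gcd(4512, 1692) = 564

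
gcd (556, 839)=1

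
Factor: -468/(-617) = 2^2 * 3^2 * 13^1 * 617^(-1)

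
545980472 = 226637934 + 319342538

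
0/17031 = 0 = 0.00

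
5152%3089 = 2063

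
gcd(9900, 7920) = 1980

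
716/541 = 1 + 175/541 ≈ 1.32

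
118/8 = 14+3/4 = 14.75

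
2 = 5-3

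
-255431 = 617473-872904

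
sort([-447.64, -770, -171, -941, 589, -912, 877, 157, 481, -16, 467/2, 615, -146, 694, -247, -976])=[-976, -941, -912, -770, -447.64, -247, -171, -146, -16, 157, 467/2, 481, 589, 615, 694, 877]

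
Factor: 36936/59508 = 2^1*3^2*29^(-1) = 18/29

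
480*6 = 2880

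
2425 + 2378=4803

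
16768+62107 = 78875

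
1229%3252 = 1229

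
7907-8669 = -762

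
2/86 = 1/43 ≈ 0.0233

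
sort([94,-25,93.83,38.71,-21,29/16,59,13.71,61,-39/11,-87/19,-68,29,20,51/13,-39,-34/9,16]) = [-68,-39,-25,-21,-87/19,-34/9,-39/11,29/16,51/13,13.71,16,20,29,38.71,59,61,93.83,94]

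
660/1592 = 165/398 ≈ 0.415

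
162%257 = 162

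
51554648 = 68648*751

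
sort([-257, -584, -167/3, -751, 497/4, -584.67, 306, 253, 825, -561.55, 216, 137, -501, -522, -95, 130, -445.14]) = [-751, -584.67, -584, -561.55, -522, -501, -445.14, -257, -95, -167/3, 497/4, 130, 137, 216, 253, 306, 825]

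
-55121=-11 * 5011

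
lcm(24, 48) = 48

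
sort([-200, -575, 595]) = [-575, -200, 595]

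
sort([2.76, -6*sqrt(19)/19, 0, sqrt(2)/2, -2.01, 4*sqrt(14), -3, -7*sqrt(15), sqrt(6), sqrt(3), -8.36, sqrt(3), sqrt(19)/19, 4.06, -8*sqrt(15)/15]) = [-7*sqrt(15), -8.36, -3, -8*sqrt(15)/15, -2.01, -6*sqrt(19)/19, 0, sqrt(19)/19, sqrt(2)/2, sqrt(3), sqrt(3), sqrt(6), 2.76, 4.06, 4*sqrt(14)]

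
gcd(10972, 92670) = 2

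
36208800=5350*6768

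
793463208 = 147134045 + 646329163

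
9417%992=489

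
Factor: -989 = -1*23^1*43^1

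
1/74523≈0.0000134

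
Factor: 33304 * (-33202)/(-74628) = 2^2 * 3^(-3) * 13^1 * 23^1 * 181^1 * 691^(-1) * 1277^1 = 276439852/18657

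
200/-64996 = -50/16249 ≈ -0.00308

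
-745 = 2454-3199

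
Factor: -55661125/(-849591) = 3^(-2)*5^3*13^1*34253^1*94399^(-1)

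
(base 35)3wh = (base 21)aj3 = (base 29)5kr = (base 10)4812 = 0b1001011001100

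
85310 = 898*95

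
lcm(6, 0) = 0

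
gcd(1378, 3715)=1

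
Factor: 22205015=5^1*7^1*19^1*33391^1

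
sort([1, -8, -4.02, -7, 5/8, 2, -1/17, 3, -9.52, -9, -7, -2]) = [-9.52, -9, -8, -7, -7, -4.02, -2, -1/17, 5/8, 1, 2, 3]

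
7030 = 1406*5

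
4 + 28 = 32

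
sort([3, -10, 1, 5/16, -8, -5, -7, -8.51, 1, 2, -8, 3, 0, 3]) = [-10, -8.51, -8, -8, -7, -5, 0, 5/16, 1, 1, 2, 3, 3, 3]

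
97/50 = 1 + 47/50 = 1.94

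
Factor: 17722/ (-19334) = -1*7^ (-1)*1381^ (-1)*8861^1 = -8861/9667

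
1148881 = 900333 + 248548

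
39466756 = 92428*427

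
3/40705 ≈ 0.0000737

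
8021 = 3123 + 4898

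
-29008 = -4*7252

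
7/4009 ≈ 0.00175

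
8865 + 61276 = 70141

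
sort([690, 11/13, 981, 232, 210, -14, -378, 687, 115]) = [-378, -14, 11/13, 115, 210, 232, 687, 690, 981]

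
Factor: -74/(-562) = 37^1 * 281^(-1) = 37/281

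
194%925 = 194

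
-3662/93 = -39 - 35/93 ≈ -39.38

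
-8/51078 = -4/25539 ≈ -0.000157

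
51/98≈0.520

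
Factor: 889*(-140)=-1*2^2*5^1*7^2*127^1=-124460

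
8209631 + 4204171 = 12413802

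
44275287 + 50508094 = 94783381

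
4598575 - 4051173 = 547402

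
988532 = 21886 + 966646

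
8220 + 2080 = 10300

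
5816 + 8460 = 14276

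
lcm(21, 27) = 189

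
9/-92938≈-0.0000968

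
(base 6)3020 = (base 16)294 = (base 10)660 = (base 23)15g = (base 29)mm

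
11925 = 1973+9952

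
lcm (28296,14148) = 28296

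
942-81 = 861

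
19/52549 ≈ 0.000362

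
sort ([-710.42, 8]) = [-710.42, 8]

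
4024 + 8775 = 12799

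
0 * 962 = 0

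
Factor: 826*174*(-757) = -1*2^2*3^1*7^1*29^1*59^1*757^1 = -108799068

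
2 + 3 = 5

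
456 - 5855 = -5399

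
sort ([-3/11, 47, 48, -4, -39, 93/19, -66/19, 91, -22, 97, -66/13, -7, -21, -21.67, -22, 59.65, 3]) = [-39, -22, -22, -21.67, -21, -7, -66/13, -4, -66/19, -3/11, 3, 93/19, 47, 48, 59.65, 91, 97]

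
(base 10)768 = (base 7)2145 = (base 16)300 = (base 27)11c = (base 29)qe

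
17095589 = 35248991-18153402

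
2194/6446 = 1097/3223 ≈ 0.340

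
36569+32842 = 69411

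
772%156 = 148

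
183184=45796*4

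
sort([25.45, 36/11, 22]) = [36/11, 22, 25.45]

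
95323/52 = 1833+7/52 ≈ 1833.13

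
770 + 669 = 1439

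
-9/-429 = 3/143 ≈ 0.0210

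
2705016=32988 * 82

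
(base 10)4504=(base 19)c91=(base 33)44g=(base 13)2086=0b1000110011000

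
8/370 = 4/185 ≈ 0.0216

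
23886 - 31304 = -7418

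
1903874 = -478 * (-3983)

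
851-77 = 774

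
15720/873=5240/291≈18.01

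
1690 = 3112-1422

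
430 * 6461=2778230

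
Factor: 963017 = 11^1*87547^1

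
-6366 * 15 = -95490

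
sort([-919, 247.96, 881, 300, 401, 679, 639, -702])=[-919, -702, 247.96, 300, 401, 639, 679, 881]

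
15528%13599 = 1929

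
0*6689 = 0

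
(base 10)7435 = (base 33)6ra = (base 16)1d0b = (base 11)564a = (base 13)34cc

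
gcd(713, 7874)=31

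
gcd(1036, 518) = 518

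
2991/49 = 61 + 2/49 ≈ 61.04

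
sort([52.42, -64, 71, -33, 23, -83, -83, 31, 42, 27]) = [-83, -83, -64, -33, 23, 27, 31, 42, 52.42, 71]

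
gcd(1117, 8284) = 1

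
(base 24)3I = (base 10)90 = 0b1011010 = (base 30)30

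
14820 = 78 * 190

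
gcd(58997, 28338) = 1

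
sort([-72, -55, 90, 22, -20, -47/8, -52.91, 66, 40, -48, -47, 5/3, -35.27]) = [-72, -55, -52.91, -48, -47, -35.27, -20, -47/8, 5/3, 22, 40, 66, 90]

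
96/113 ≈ 0.850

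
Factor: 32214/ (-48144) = -1 * 2^ (-3) * 7^1 * 13^1 * 17^ (-1) = -91/136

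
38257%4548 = 1873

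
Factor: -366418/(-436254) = 3^(-1)*7^(-1)*47^(-1)*829^1 = 829/987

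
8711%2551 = 1058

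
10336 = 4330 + 6006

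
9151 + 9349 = 18500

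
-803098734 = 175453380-978552114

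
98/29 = 3 + 11/29 ≈ 3.38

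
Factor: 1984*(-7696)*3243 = -1*2^10*3^1*13^1*23^1*31^1*37^1*47^1 = -49516925952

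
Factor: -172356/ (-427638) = 2^1*53^1*263^ (-1) = 106/263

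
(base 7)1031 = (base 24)f5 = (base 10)365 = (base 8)555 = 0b101101101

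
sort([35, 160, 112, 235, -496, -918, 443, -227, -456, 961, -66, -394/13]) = [-918, -496, -456, -227, -66, -394/13, 35, 112, 160, 235, 443, 961]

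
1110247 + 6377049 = 7487296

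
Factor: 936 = 2^3*3^2*13^1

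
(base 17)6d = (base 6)311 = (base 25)4f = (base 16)73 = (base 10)115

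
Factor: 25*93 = 3^1*5^2*31^1 = 2325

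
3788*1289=4882732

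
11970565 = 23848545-11877980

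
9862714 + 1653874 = 11516588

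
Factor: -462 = -1*2^1*3^1*7^1*11^1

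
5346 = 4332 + 1014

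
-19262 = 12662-31924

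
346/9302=173/4651 ≈ 0.0372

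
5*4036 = 20180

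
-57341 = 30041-87382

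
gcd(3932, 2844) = 4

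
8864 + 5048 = 13912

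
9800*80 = 784000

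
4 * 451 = 1804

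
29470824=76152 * 387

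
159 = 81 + 78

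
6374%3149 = 76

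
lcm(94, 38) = 1786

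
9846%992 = 918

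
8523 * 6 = 51138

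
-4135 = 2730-6865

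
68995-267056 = -198061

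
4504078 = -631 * (-7138) 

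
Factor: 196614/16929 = 2^1*3^(-1)*19^(-1)*331^1 = 662/57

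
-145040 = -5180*28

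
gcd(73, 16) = 1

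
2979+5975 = 8954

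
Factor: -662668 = -1*2^2*165667^1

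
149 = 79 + 70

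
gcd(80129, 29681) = 1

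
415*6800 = 2822000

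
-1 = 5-6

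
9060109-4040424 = 5019685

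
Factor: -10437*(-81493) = 3^1*7^2*71^1*227^1*359^1 = 850542441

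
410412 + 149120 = 559532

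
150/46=3+6/23 ≈ 3.26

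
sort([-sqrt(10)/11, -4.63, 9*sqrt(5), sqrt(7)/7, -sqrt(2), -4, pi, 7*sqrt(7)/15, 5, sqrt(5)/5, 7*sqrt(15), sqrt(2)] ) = [-4.63, -4, -sqrt(2), -sqrt(10)/11, sqrt(7)/7, sqrt(5)/5, 7*sqrt(7)/15, sqrt(2), pi, 5, 9*sqrt(5), 7*sqrt(15)] 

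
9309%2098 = 917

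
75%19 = 18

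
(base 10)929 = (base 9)1242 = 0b1110100001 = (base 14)4a5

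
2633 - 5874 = -3241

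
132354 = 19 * 6966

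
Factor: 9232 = 2^4*577^1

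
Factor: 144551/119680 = 2^(-7) * 5^(-1) * 773^1 = 773/640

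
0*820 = 0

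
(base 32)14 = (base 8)44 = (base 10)36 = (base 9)40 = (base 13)2a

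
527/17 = 31 = 31.00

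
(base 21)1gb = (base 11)657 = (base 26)148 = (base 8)1424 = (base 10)788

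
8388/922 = 4194/461≈9.10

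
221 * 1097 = 242437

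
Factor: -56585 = -1*5^1*11317^1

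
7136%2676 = 1784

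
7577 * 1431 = 10842687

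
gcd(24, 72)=24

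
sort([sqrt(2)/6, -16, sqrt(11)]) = [-16, sqrt(2)/6, sqrt(11)]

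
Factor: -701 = -1*701^1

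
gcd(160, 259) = 1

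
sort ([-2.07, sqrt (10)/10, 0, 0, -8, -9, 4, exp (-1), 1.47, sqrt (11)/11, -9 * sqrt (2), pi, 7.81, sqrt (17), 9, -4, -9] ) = [-9 * sqrt (2), -9, -9, -8, -4, -2.07, 0, 0, sqrt (11)/11, sqrt (10)/10, exp (-1), 1.47, pi, 4, sqrt (17), 7.81, 9] 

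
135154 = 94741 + 40413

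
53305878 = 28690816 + 24615062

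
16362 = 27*606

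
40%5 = 0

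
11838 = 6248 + 5590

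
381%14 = 3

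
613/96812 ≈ 0.00633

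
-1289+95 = -1194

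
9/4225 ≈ 0.00213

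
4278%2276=2002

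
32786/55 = 596+6/55 ≈ 596.11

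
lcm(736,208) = 9568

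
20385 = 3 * 6795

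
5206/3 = 1735 + 1/3 ≈ 1735.33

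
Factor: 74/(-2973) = -1*2^1*3^(-1)*37^1*991^(-1)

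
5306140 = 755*7028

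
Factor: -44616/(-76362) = 2^2 * 13^1 * 89^(-1) = 52/89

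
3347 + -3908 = -561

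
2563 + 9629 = 12192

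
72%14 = 2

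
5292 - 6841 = -1549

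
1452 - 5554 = -4102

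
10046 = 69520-59474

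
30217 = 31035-818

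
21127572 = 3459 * 6108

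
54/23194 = 27/11597 ≈ 0.00233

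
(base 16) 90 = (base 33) 4c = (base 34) 48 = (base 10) 144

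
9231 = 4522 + 4709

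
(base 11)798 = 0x3ba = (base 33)su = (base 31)uo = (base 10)954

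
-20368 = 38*(-536)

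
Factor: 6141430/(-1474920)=-1 * 2^(-2) * 3^(-2) * 17^(-1) * 241^(-1) * 614143^1=-614143/147492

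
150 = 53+97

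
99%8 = 3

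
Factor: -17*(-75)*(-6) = -1*2^1*3^2*5^2*17^1 = -7650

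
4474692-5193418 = -718726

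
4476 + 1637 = 6113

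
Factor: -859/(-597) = 3^(-1) * 199^(-1) * 859^1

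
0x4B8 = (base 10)1208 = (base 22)2AK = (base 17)431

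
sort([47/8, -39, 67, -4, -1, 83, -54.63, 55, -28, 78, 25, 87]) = [-54.63, -39, -28, -4, -1, 47/8, 25, 55, 67, 78, 83, 87]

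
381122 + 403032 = 784154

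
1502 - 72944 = -71442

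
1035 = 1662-627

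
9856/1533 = 6 + 94/219 ≈ 6.43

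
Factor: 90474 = 2^1*3^1*17^1*887^1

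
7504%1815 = 244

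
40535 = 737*55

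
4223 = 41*103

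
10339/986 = 10 + 479/986 ≈ 10.49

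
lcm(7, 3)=21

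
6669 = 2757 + 3912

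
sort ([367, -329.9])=[-329.9, 367]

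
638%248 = 142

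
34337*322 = 11056514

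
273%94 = 85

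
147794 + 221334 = 369128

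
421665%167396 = 86873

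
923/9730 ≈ 0.0949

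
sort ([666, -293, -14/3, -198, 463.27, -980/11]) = [-293, -198, -980/11, -14/3, 463.27, 666]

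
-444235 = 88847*(-5)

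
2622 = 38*69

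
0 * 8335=0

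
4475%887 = 40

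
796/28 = 199/7 ≈ 28.43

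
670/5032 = 335/2516 ≈ 0.133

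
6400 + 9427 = 15827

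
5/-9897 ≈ -0.000505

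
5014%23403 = 5014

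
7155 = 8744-1589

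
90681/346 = 262 + 29/346 ≈ 262.08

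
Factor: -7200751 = -1 * 7200751^1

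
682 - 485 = 197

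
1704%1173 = 531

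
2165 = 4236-2071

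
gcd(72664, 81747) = 9083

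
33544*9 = 301896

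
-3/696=-1/232 ≈ -0.00431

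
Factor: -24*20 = -1*2^5*3^1*5^1 = -480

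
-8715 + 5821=-2894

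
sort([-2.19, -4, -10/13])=[-4, -2.19, -10/13]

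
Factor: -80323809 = -1*3^1*1013^1*26431^1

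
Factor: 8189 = 19^1*431^1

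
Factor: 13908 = 2^2*3^1*19^1*61^1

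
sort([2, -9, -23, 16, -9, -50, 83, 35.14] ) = [-50, -23, -9, -9, 2, 16, 35.14, 83] 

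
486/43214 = 243/21607 ≈ 0.0112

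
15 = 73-58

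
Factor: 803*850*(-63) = -1*2^1*3^2*5^2*7^1*11^1*17^1*73^1 = -43000650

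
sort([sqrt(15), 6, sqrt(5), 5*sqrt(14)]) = [sqrt(5), sqrt(15), 6, 5*sqrt(14)]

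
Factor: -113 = -1*113^1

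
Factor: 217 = 7^1 * 31^1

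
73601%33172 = 7257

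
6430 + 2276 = 8706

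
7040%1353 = 275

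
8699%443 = 282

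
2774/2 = 1387 = 1387.00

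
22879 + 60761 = 83640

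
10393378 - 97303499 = -86910121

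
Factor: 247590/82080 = 2^ (-4)*7^1*19^ (-1)*131^1 = 917/304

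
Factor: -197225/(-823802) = 2^(-1) * 5^2 * 7^2 * 19^(-2) * 23^1 * 163^(-1) = 28175/117686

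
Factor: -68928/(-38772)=2^4 * 3^(-2)=16/9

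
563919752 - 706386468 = -142466716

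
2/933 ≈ 0.00214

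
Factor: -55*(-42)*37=2^1*3^1*5^1*7^1*11^1*37^1=85470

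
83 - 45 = 38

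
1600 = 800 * 2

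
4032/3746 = 2016/1873 ≈ 1.08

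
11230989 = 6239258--4991731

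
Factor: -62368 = -1*2^5*1949^1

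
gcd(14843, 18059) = 1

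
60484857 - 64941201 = -4456344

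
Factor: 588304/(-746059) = -1 * 2^4 * 83^1 * 433^(-1) * 443^1 * 1723^(-1)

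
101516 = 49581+51935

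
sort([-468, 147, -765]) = [-765, -468, 147]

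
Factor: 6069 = 3^1 * 7^1 * 17^2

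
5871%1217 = 1003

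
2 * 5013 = 10026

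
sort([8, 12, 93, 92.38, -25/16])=[-25/16, 8, 12, 92.38, 93]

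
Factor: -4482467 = -1 * 11^1 * 97^1 * 4201^1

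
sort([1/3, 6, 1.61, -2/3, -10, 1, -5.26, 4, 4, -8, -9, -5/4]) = [-10, -9, -8, -5.26, -5/4, -2/3, 1/3, 1, 1.61, 4, 4, 6]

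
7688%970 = 898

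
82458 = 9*9162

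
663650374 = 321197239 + 342453135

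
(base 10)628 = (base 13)394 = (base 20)1b8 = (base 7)1555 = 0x274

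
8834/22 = 401 + 6/11 ≈ 401.55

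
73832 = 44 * 1678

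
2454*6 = 14724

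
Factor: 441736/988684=2^1 * 19^(-1) * 13009^(-1) * 55217^1=110434/247171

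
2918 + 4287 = 7205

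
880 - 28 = 852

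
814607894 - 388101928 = 426505966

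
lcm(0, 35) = 0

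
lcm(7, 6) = 42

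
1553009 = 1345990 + 207019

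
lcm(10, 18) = 90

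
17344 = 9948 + 7396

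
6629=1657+4972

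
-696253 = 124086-820339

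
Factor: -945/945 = -1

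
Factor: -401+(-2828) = -1*3229^1 = -3229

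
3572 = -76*(-47)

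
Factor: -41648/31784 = -1 * 2^1 * 19^1 * 29^(-1) = -38/29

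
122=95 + 27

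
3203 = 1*3203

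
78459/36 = 2179 + 5/12 ≈ 2179.42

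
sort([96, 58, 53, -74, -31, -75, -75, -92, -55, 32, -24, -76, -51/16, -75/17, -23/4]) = [-92, -76, -75, -75, -74, -55, -31, -24, -23/4, -75/17, -51/16, 32, 53, 58, 96]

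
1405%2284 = 1405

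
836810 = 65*12874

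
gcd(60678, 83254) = 2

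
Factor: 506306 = 2^1 * 253153^1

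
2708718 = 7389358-4680640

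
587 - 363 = 224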